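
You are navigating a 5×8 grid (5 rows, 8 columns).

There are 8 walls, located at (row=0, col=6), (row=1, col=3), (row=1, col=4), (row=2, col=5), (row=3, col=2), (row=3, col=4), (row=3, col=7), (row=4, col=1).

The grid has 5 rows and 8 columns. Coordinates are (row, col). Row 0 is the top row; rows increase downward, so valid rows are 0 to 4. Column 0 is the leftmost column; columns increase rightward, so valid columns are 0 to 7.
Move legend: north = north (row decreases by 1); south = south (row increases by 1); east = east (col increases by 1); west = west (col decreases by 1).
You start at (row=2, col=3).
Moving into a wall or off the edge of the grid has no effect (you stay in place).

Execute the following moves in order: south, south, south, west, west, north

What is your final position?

Start: (row=2, col=3)
  south (south): (row=2, col=3) -> (row=3, col=3)
  south (south): (row=3, col=3) -> (row=4, col=3)
  south (south): blocked, stay at (row=4, col=3)
  west (west): (row=4, col=3) -> (row=4, col=2)
  west (west): blocked, stay at (row=4, col=2)
  north (north): blocked, stay at (row=4, col=2)
Final: (row=4, col=2)

Answer: Final position: (row=4, col=2)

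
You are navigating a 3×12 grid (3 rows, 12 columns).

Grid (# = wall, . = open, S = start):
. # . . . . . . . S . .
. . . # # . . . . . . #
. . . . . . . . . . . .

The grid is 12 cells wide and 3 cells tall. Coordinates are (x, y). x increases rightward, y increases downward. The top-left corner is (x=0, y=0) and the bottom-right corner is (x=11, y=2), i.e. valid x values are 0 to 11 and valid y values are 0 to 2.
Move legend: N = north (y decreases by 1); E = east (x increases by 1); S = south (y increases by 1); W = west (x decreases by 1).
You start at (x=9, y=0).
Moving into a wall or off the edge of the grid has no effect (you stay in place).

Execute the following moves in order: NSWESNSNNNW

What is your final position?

Start: (x=9, y=0)
  N (north): blocked, stay at (x=9, y=0)
  S (south): (x=9, y=0) -> (x=9, y=1)
  W (west): (x=9, y=1) -> (x=8, y=1)
  E (east): (x=8, y=1) -> (x=9, y=1)
  S (south): (x=9, y=1) -> (x=9, y=2)
  N (north): (x=9, y=2) -> (x=9, y=1)
  S (south): (x=9, y=1) -> (x=9, y=2)
  N (north): (x=9, y=2) -> (x=9, y=1)
  N (north): (x=9, y=1) -> (x=9, y=0)
  N (north): blocked, stay at (x=9, y=0)
  W (west): (x=9, y=0) -> (x=8, y=0)
Final: (x=8, y=0)

Answer: Final position: (x=8, y=0)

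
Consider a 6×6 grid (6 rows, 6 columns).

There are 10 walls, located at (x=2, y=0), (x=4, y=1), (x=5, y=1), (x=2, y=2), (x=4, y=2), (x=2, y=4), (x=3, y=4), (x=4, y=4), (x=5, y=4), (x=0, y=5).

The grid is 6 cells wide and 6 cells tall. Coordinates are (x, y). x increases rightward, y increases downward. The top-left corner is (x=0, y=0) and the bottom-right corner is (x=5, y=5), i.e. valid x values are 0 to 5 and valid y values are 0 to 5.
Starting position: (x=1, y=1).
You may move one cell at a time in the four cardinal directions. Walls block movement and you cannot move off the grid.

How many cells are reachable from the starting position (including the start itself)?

Answer: Reachable cells: 26

Derivation:
BFS flood-fill from (x=1, y=1):
  Distance 0: (x=1, y=1)
  Distance 1: (x=1, y=0), (x=0, y=1), (x=2, y=1), (x=1, y=2)
  Distance 2: (x=0, y=0), (x=3, y=1), (x=0, y=2), (x=1, y=3)
  Distance 3: (x=3, y=0), (x=3, y=2), (x=0, y=3), (x=2, y=3), (x=1, y=4)
  Distance 4: (x=4, y=0), (x=3, y=3), (x=0, y=4), (x=1, y=5)
  Distance 5: (x=5, y=0), (x=4, y=3), (x=2, y=5)
  Distance 6: (x=5, y=3), (x=3, y=5)
  Distance 7: (x=5, y=2), (x=4, y=5)
  Distance 8: (x=5, y=5)
Total reachable: 26 (grid has 26 open cells total)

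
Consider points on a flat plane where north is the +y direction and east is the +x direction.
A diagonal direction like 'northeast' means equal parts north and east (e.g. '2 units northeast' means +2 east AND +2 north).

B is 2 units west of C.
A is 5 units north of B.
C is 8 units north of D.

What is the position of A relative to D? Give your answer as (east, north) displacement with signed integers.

Place D at the origin (east=0, north=0).
  C is 8 units north of D: delta (east=+0, north=+8); C at (east=0, north=8).
  B is 2 units west of C: delta (east=-2, north=+0); B at (east=-2, north=8).
  A is 5 units north of B: delta (east=+0, north=+5); A at (east=-2, north=13).
Therefore A relative to D: (east=-2, north=13).

Answer: A is at (east=-2, north=13) relative to D.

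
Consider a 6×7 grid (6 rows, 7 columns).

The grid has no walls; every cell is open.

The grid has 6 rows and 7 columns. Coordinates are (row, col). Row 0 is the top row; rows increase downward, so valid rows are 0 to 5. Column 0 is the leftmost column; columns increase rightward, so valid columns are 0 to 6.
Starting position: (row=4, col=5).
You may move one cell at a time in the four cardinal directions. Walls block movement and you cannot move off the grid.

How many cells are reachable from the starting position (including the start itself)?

Answer: Reachable cells: 42

Derivation:
BFS flood-fill from (row=4, col=5):
  Distance 0: (row=4, col=5)
  Distance 1: (row=3, col=5), (row=4, col=4), (row=4, col=6), (row=5, col=5)
  Distance 2: (row=2, col=5), (row=3, col=4), (row=3, col=6), (row=4, col=3), (row=5, col=4), (row=5, col=6)
  Distance 3: (row=1, col=5), (row=2, col=4), (row=2, col=6), (row=3, col=3), (row=4, col=2), (row=5, col=3)
  Distance 4: (row=0, col=5), (row=1, col=4), (row=1, col=6), (row=2, col=3), (row=3, col=2), (row=4, col=1), (row=5, col=2)
  Distance 5: (row=0, col=4), (row=0, col=6), (row=1, col=3), (row=2, col=2), (row=3, col=1), (row=4, col=0), (row=5, col=1)
  Distance 6: (row=0, col=3), (row=1, col=2), (row=2, col=1), (row=3, col=0), (row=5, col=0)
  Distance 7: (row=0, col=2), (row=1, col=1), (row=2, col=0)
  Distance 8: (row=0, col=1), (row=1, col=0)
  Distance 9: (row=0, col=0)
Total reachable: 42 (grid has 42 open cells total)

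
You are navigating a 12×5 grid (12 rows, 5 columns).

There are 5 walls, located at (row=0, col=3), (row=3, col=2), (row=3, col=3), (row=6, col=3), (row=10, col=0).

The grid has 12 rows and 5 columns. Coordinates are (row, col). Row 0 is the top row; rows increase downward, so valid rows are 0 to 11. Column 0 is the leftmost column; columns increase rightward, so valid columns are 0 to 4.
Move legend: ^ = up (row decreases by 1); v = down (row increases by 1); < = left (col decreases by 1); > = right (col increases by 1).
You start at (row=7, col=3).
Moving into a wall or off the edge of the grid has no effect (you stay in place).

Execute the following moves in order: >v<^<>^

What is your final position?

Answer: Final position: (row=7, col=3)

Derivation:
Start: (row=7, col=3)
  > (right): (row=7, col=3) -> (row=7, col=4)
  v (down): (row=7, col=4) -> (row=8, col=4)
  < (left): (row=8, col=4) -> (row=8, col=3)
  ^ (up): (row=8, col=3) -> (row=7, col=3)
  < (left): (row=7, col=3) -> (row=7, col=2)
  > (right): (row=7, col=2) -> (row=7, col=3)
  ^ (up): blocked, stay at (row=7, col=3)
Final: (row=7, col=3)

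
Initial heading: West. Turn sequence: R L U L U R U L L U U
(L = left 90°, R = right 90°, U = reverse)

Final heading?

Start: West
  R (right (90° clockwise)) -> North
  L (left (90° counter-clockwise)) -> West
  U (U-turn (180°)) -> East
  L (left (90° counter-clockwise)) -> North
  U (U-turn (180°)) -> South
  R (right (90° clockwise)) -> West
  U (U-turn (180°)) -> East
  L (left (90° counter-clockwise)) -> North
  L (left (90° counter-clockwise)) -> West
  U (U-turn (180°)) -> East
  U (U-turn (180°)) -> West
Final: West

Answer: Final heading: West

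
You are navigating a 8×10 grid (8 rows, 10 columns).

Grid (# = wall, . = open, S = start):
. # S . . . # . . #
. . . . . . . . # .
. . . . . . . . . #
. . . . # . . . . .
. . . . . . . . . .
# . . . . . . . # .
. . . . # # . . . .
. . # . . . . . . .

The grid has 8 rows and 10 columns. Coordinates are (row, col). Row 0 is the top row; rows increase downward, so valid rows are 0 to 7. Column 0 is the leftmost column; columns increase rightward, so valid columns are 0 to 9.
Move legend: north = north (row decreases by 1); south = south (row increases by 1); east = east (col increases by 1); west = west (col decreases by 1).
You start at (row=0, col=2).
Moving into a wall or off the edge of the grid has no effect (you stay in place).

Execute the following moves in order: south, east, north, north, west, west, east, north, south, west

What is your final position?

Start: (row=0, col=2)
  south (south): (row=0, col=2) -> (row=1, col=2)
  east (east): (row=1, col=2) -> (row=1, col=3)
  north (north): (row=1, col=3) -> (row=0, col=3)
  north (north): blocked, stay at (row=0, col=3)
  west (west): (row=0, col=3) -> (row=0, col=2)
  west (west): blocked, stay at (row=0, col=2)
  east (east): (row=0, col=2) -> (row=0, col=3)
  north (north): blocked, stay at (row=0, col=3)
  south (south): (row=0, col=3) -> (row=1, col=3)
  west (west): (row=1, col=3) -> (row=1, col=2)
Final: (row=1, col=2)

Answer: Final position: (row=1, col=2)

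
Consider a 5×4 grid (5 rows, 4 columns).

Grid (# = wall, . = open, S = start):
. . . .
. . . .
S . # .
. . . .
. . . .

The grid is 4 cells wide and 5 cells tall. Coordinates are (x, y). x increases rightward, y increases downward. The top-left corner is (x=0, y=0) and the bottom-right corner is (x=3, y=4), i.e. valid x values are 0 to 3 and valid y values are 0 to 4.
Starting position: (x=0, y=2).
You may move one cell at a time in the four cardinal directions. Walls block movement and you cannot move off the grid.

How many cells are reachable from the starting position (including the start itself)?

Answer: Reachable cells: 19

Derivation:
BFS flood-fill from (x=0, y=2):
  Distance 0: (x=0, y=2)
  Distance 1: (x=0, y=1), (x=1, y=2), (x=0, y=3)
  Distance 2: (x=0, y=0), (x=1, y=1), (x=1, y=3), (x=0, y=4)
  Distance 3: (x=1, y=0), (x=2, y=1), (x=2, y=3), (x=1, y=4)
  Distance 4: (x=2, y=0), (x=3, y=1), (x=3, y=3), (x=2, y=4)
  Distance 5: (x=3, y=0), (x=3, y=2), (x=3, y=4)
Total reachable: 19 (grid has 19 open cells total)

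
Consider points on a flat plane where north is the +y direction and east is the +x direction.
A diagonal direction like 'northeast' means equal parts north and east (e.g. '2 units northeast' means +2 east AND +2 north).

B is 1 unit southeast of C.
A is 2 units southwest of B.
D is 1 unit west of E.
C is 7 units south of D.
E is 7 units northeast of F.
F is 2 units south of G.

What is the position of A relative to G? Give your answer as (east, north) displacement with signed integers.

Answer: A is at (east=5, north=-5) relative to G.

Derivation:
Place G at the origin (east=0, north=0).
  F is 2 units south of G: delta (east=+0, north=-2); F at (east=0, north=-2).
  E is 7 units northeast of F: delta (east=+7, north=+7); E at (east=7, north=5).
  D is 1 unit west of E: delta (east=-1, north=+0); D at (east=6, north=5).
  C is 7 units south of D: delta (east=+0, north=-7); C at (east=6, north=-2).
  B is 1 unit southeast of C: delta (east=+1, north=-1); B at (east=7, north=-3).
  A is 2 units southwest of B: delta (east=-2, north=-2); A at (east=5, north=-5).
Therefore A relative to G: (east=5, north=-5).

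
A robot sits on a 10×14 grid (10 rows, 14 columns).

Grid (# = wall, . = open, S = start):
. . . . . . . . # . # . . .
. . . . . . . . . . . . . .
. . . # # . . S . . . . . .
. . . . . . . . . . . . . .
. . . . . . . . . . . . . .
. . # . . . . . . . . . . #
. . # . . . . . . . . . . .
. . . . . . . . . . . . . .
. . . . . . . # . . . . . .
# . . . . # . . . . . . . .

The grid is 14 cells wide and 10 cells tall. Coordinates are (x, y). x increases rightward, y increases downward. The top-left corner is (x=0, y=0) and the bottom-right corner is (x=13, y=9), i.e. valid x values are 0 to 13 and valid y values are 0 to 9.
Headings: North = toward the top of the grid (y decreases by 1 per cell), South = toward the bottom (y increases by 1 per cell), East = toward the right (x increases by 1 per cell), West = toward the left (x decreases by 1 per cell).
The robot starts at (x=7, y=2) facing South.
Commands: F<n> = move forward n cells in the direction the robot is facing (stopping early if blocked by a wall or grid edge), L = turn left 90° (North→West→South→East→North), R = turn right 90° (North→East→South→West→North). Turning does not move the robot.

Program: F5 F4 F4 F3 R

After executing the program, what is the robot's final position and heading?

Start: (x=7, y=2), facing South
  F5: move forward 5, now at (x=7, y=7)
  F4: move forward 0/4 (blocked), now at (x=7, y=7)
  F4: move forward 0/4 (blocked), now at (x=7, y=7)
  F3: move forward 0/3 (blocked), now at (x=7, y=7)
  R: turn right, now facing West
Final: (x=7, y=7), facing West

Answer: Final position: (x=7, y=7), facing West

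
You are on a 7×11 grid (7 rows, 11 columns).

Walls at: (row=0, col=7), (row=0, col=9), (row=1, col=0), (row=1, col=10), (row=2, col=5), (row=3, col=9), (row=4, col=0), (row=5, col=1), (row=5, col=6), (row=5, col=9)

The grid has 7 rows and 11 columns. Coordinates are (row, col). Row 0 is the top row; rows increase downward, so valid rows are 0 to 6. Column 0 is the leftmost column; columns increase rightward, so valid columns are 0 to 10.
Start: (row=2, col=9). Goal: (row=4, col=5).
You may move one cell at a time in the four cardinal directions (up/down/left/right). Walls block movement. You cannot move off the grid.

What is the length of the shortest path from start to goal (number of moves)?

Answer: Shortest path length: 6

Derivation:
BFS from (row=2, col=9) until reaching (row=4, col=5):
  Distance 0: (row=2, col=9)
  Distance 1: (row=1, col=9), (row=2, col=8), (row=2, col=10)
  Distance 2: (row=1, col=8), (row=2, col=7), (row=3, col=8), (row=3, col=10)
  Distance 3: (row=0, col=8), (row=1, col=7), (row=2, col=6), (row=3, col=7), (row=4, col=8), (row=4, col=10)
  Distance 4: (row=1, col=6), (row=3, col=6), (row=4, col=7), (row=4, col=9), (row=5, col=8), (row=5, col=10)
  Distance 5: (row=0, col=6), (row=1, col=5), (row=3, col=5), (row=4, col=6), (row=5, col=7), (row=6, col=8), (row=6, col=10)
  Distance 6: (row=0, col=5), (row=1, col=4), (row=3, col=4), (row=4, col=5), (row=6, col=7), (row=6, col=9)  <- goal reached here
One shortest path (6 moves): (row=2, col=9) -> (row=2, col=8) -> (row=2, col=7) -> (row=2, col=6) -> (row=3, col=6) -> (row=3, col=5) -> (row=4, col=5)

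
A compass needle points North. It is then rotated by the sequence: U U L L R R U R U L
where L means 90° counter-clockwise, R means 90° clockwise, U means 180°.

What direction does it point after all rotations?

Start: North
  U (U-turn (180°)) -> South
  U (U-turn (180°)) -> North
  L (left (90° counter-clockwise)) -> West
  L (left (90° counter-clockwise)) -> South
  R (right (90° clockwise)) -> West
  R (right (90° clockwise)) -> North
  U (U-turn (180°)) -> South
  R (right (90° clockwise)) -> West
  U (U-turn (180°)) -> East
  L (left (90° counter-clockwise)) -> North
Final: North

Answer: Final heading: North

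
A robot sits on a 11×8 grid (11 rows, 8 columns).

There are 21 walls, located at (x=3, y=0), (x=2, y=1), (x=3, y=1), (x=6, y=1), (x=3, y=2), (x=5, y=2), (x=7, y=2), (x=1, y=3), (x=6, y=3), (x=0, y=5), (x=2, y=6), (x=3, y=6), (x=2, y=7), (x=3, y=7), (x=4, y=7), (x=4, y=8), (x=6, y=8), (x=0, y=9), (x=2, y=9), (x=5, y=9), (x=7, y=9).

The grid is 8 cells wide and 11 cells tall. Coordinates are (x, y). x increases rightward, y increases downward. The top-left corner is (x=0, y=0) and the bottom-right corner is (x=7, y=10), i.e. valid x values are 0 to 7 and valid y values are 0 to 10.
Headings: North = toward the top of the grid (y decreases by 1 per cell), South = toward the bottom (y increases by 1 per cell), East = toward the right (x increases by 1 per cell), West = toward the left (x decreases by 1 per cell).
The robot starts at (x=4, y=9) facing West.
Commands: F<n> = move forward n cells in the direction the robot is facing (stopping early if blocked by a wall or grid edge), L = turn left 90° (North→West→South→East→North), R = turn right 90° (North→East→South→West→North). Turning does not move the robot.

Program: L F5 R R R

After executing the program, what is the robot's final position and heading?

Answer: Final position: (x=4, y=10), facing East

Derivation:
Start: (x=4, y=9), facing West
  L: turn left, now facing South
  F5: move forward 1/5 (blocked), now at (x=4, y=10)
  R: turn right, now facing West
  R: turn right, now facing North
  R: turn right, now facing East
Final: (x=4, y=10), facing East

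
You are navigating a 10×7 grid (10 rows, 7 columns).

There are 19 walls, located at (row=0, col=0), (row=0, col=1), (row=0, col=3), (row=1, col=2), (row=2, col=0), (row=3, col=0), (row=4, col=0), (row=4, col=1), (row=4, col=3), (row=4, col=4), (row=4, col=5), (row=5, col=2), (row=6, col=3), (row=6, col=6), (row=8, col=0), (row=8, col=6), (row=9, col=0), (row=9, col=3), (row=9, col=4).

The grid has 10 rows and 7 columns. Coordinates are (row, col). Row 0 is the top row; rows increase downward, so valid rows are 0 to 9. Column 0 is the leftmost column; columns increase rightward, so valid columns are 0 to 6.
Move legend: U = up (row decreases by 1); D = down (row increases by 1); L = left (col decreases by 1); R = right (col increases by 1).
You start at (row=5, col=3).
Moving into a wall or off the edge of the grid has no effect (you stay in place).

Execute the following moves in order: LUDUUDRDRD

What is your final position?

Answer: Final position: (row=7, col=5)

Derivation:
Start: (row=5, col=3)
  L (left): blocked, stay at (row=5, col=3)
  U (up): blocked, stay at (row=5, col=3)
  D (down): blocked, stay at (row=5, col=3)
  U (up): blocked, stay at (row=5, col=3)
  U (up): blocked, stay at (row=5, col=3)
  D (down): blocked, stay at (row=5, col=3)
  R (right): (row=5, col=3) -> (row=5, col=4)
  D (down): (row=5, col=4) -> (row=6, col=4)
  R (right): (row=6, col=4) -> (row=6, col=5)
  D (down): (row=6, col=5) -> (row=7, col=5)
Final: (row=7, col=5)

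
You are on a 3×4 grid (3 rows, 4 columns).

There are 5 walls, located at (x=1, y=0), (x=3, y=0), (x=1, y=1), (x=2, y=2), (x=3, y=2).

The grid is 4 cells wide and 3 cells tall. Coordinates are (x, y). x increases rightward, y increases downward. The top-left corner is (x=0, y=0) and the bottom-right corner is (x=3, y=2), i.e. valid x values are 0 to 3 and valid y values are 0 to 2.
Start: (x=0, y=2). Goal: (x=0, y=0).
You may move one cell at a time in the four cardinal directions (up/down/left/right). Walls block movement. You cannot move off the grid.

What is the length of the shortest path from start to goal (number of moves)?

Answer: Shortest path length: 2

Derivation:
BFS from (x=0, y=2) until reaching (x=0, y=0):
  Distance 0: (x=0, y=2)
  Distance 1: (x=0, y=1), (x=1, y=2)
  Distance 2: (x=0, y=0)  <- goal reached here
One shortest path (2 moves): (x=0, y=2) -> (x=0, y=1) -> (x=0, y=0)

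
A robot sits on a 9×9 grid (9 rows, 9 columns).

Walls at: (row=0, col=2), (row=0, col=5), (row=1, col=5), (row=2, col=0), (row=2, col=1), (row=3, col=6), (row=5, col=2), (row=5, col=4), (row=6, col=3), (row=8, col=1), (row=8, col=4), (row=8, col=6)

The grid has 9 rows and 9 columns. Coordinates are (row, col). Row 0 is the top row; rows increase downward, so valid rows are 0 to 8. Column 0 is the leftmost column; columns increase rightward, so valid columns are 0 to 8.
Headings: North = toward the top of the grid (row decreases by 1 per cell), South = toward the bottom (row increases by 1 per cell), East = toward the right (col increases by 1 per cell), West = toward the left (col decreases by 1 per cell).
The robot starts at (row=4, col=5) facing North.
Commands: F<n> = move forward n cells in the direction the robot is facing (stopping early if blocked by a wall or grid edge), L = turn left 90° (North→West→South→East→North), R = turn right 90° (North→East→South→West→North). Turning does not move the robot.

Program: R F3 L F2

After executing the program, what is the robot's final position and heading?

Start: (row=4, col=5), facing North
  R: turn right, now facing East
  F3: move forward 3, now at (row=4, col=8)
  L: turn left, now facing North
  F2: move forward 2, now at (row=2, col=8)
Final: (row=2, col=8), facing North

Answer: Final position: (row=2, col=8), facing North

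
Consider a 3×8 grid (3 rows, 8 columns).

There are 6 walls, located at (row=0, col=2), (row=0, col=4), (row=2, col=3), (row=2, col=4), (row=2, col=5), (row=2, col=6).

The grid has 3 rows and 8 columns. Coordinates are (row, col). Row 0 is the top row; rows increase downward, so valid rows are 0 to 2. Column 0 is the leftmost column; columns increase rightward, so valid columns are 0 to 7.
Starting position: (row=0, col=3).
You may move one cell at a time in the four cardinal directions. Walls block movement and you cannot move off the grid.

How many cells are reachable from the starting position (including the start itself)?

BFS flood-fill from (row=0, col=3):
  Distance 0: (row=0, col=3)
  Distance 1: (row=1, col=3)
  Distance 2: (row=1, col=2), (row=1, col=4)
  Distance 3: (row=1, col=1), (row=1, col=5), (row=2, col=2)
  Distance 4: (row=0, col=1), (row=0, col=5), (row=1, col=0), (row=1, col=6), (row=2, col=1)
  Distance 5: (row=0, col=0), (row=0, col=6), (row=1, col=7), (row=2, col=0)
  Distance 6: (row=0, col=7), (row=2, col=7)
Total reachable: 18 (grid has 18 open cells total)

Answer: Reachable cells: 18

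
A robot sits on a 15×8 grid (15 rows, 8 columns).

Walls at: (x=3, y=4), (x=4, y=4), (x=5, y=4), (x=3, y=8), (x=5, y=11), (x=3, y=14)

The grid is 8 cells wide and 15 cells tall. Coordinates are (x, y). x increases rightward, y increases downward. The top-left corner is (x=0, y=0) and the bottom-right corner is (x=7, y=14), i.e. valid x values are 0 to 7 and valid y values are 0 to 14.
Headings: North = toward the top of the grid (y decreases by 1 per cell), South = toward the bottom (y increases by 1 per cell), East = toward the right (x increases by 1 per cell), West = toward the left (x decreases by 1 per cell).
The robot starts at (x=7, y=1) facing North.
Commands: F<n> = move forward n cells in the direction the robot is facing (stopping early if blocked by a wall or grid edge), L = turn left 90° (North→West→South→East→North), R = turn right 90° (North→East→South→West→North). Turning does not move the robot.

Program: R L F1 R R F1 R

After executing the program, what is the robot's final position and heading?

Start: (x=7, y=1), facing North
  R: turn right, now facing East
  L: turn left, now facing North
  F1: move forward 1, now at (x=7, y=0)
  R: turn right, now facing East
  R: turn right, now facing South
  F1: move forward 1, now at (x=7, y=1)
  R: turn right, now facing West
Final: (x=7, y=1), facing West

Answer: Final position: (x=7, y=1), facing West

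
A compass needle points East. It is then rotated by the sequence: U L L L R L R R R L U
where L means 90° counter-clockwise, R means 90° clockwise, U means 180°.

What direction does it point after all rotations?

Answer: Final heading: North

Derivation:
Start: East
  U (U-turn (180°)) -> West
  L (left (90° counter-clockwise)) -> South
  L (left (90° counter-clockwise)) -> East
  L (left (90° counter-clockwise)) -> North
  R (right (90° clockwise)) -> East
  L (left (90° counter-clockwise)) -> North
  R (right (90° clockwise)) -> East
  R (right (90° clockwise)) -> South
  R (right (90° clockwise)) -> West
  L (left (90° counter-clockwise)) -> South
  U (U-turn (180°)) -> North
Final: North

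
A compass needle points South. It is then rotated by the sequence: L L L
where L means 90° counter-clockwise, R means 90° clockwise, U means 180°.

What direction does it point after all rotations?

Start: South
  L (left (90° counter-clockwise)) -> East
  L (left (90° counter-clockwise)) -> North
  L (left (90° counter-clockwise)) -> West
Final: West

Answer: Final heading: West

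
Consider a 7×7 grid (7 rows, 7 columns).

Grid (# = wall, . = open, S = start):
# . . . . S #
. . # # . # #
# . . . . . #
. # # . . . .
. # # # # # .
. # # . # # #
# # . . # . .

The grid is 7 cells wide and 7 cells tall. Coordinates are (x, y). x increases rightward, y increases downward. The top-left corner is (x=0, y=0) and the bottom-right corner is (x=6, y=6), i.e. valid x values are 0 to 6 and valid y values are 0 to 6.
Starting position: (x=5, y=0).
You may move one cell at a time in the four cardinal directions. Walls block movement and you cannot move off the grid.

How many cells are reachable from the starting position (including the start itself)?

BFS flood-fill from (x=5, y=0):
  Distance 0: (x=5, y=0)
  Distance 1: (x=4, y=0)
  Distance 2: (x=3, y=0), (x=4, y=1)
  Distance 3: (x=2, y=0), (x=4, y=2)
  Distance 4: (x=1, y=0), (x=3, y=2), (x=5, y=2), (x=4, y=3)
  Distance 5: (x=1, y=1), (x=2, y=2), (x=3, y=3), (x=5, y=3)
  Distance 6: (x=0, y=1), (x=1, y=2), (x=6, y=3)
  Distance 7: (x=6, y=4)
Total reachable: 18 (grid has 26 open cells total)

Answer: Reachable cells: 18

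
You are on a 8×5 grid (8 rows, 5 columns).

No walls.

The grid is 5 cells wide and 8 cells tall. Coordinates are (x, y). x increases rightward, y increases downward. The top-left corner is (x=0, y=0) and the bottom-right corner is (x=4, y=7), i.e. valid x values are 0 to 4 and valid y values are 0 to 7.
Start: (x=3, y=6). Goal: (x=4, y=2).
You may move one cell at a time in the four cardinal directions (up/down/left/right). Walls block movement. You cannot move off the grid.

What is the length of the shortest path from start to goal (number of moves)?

BFS from (x=3, y=6) until reaching (x=4, y=2):
  Distance 0: (x=3, y=6)
  Distance 1: (x=3, y=5), (x=2, y=6), (x=4, y=6), (x=3, y=7)
  Distance 2: (x=3, y=4), (x=2, y=5), (x=4, y=5), (x=1, y=6), (x=2, y=7), (x=4, y=7)
  Distance 3: (x=3, y=3), (x=2, y=4), (x=4, y=4), (x=1, y=5), (x=0, y=6), (x=1, y=7)
  Distance 4: (x=3, y=2), (x=2, y=3), (x=4, y=3), (x=1, y=4), (x=0, y=5), (x=0, y=7)
  Distance 5: (x=3, y=1), (x=2, y=2), (x=4, y=2), (x=1, y=3), (x=0, y=4)  <- goal reached here
One shortest path (5 moves): (x=3, y=6) -> (x=4, y=6) -> (x=4, y=5) -> (x=4, y=4) -> (x=4, y=3) -> (x=4, y=2)

Answer: Shortest path length: 5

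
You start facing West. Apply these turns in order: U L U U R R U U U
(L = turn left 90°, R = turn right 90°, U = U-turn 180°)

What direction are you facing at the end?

Start: West
  U (U-turn (180°)) -> East
  L (left (90° counter-clockwise)) -> North
  U (U-turn (180°)) -> South
  U (U-turn (180°)) -> North
  R (right (90° clockwise)) -> East
  R (right (90° clockwise)) -> South
  U (U-turn (180°)) -> North
  U (U-turn (180°)) -> South
  U (U-turn (180°)) -> North
Final: North

Answer: Final heading: North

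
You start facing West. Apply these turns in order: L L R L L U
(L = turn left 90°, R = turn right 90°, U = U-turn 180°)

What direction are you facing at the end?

Start: West
  L (left (90° counter-clockwise)) -> South
  L (left (90° counter-clockwise)) -> East
  R (right (90° clockwise)) -> South
  L (left (90° counter-clockwise)) -> East
  L (left (90° counter-clockwise)) -> North
  U (U-turn (180°)) -> South
Final: South

Answer: Final heading: South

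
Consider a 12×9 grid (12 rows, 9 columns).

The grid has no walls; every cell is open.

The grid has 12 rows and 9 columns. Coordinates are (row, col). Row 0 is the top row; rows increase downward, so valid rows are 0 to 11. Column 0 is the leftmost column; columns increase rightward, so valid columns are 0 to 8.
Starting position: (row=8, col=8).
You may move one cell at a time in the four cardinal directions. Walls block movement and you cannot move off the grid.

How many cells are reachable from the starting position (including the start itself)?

BFS flood-fill from (row=8, col=8):
  Distance 0: (row=8, col=8)
  Distance 1: (row=7, col=8), (row=8, col=7), (row=9, col=8)
  Distance 2: (row=6, col=8), (row=7, col=7), (row=8, col=6), (row=9, col=7), (row=10, col=8)
  Distance 3: (row=5, col=8), (row=6, col=7), (row=7, col=6), (row=8, col=5), (row=9, col=6), (row=10, col=7), (row=11, col=8)
  Distance 4: (row=4, col=8), (row=5, col=7), (row=6, col=6), (row=7, col=5), (row=8, col=4), (row=9, col=5), (row=10, col=6), (row=11, col=7)
  Distance 5: (row=3, col=8), (row=4, col=7), (row=5, col=6), (row=6, col=5), (row=7, col=4), (row=8, col=3), (row=9, col=4), (row=10, col=5), (row=11, col=6)
  Distance 6: (row=2, col=8), (row=3, col=7), (row=4, col=6), (row=5, col=5), (row=6, col=4), (row=7, col=3), (row=8, col=2), (row=9, col=3), (row=10, col=4), (row=11, col=5)
  Distance 7: (row=1, col=8), (row=2, col=7), (row=3, col=6), (row=4, col=5), (row=5, col=4), (row=6, col=3), (row=7, col=2), (row=8, col=1), (row=9, col=2), (row=10, col=3), (row=11, col=4)
  Distance 8: (row=0, col=8), (row=1, col=7), (row=2, col=6), (row=3, col=5), (row=4, col=4), (row=5, col=3), (row=6, col=2), (row=7, col=1), (row=8, col=0), (row=9, col=1), (row=10, col=2), (row=11, col=3)
  Distance 9: (row=0, col=7), (row=1, col=6), (row=2, col=5), (row=3, col=4), (row=4, col=3), (row=5, col=2), (row=6, col=1), (row=7, col=0), (row=9, col=0), (row=10, col=1), (row=11, col=2)
  Distance 10: (row=0, col=6), (row=1, col=5), (row=2, col=4), (row=3, col=3), (row=4, col=2), (row=5, col=1), (row=6, col=0), (row=10, col=0), (row=11, col=1)
  Distance 11: (row=0, col=5), (row=1, col=4), (row=2, col=3), (row=3, col=2), (row=4, col=1), (row=5, col=0), (row=11, col=0)
  Distance 12: (row=0, col=4), (row=1, col=3), (row=2, col=2), (row=3, col=1), (row=4, col=0)
  Distance 13: (row=0, col=3), (row=1, col=2), (row=2, col=1), (row=3, col=0)
  Distance 14: (row=0, col=2), (row=1, col=1), (row=2, col=0)
  Distance 15: (row=0, col=1), (row=1, col=0)
  Distance 16: (row=0, col=0)
Total reachable: 108 (grid has 108 open cells total)

Answer: Reachable cells: 108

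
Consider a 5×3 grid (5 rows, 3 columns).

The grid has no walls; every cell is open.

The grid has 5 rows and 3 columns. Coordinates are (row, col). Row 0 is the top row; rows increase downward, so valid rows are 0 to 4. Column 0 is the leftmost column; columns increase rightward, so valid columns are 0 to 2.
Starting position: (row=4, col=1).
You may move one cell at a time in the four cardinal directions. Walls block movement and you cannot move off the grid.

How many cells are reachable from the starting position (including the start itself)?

Answer: Reachable cells: 15

Derivation:
BFS flood-fill from (row=4, col=1):
  Distance 0: (row=4, col=1)
  Distance 1: (row=3, col=1), (row=4, col=0), (row=4, col=2)
  Distance 2: (row=2, col=1), (row=3, col=0), (row=3, col=2)
  Distance 3: (row=1, col=1), (row=2, col=0), (row=2, col=2)
  Distance 4: (row=0, col=1), (row=1, col=0), (row=1, col=2)
  Distance 5: (row=0, col=0), (row=0, col=2)
Total reachable: 15 (grid has 15 open cells total)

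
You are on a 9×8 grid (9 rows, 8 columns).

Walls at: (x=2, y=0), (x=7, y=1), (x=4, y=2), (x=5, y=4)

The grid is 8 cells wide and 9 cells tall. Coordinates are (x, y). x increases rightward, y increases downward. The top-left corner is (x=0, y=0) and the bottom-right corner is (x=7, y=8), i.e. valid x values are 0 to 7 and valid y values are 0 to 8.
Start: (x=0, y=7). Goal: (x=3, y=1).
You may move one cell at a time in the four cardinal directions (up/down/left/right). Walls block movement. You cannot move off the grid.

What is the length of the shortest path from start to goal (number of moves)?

BFS from (x=0, y=7) until reaching (x=3, y=1):
  Distance 0: (x=0, y=7)
  Distance 1: (x=0, y=6), (x=1, y=7), (x=0, y=8)
  Distance 2: (x=0, y=5), (x=1, y=6), (x=2, y=7), (x=1, y=8)
  Distance 3: (x=0, y=4), (x=1, y=5), (x=2, y=6), (x=3, y=7), (x=2, y=8)
  Distance 4: (x=0, y=3), (x=1, y=4), (x=2, y=5), (x=3, y=6), (x=4, y=7), (x=3, y=8)
  Distance 5: (x=0, y=2), (x=1, y=3), (x=2, y=4), (x=3, y=5), (x=4, y=6), (x=5, y=7), (x=4, y=8)
  Distance 6: (x=0, y=1), (x=1, y=2), (x=2, y=3), (x=3, y=4), (x=4, y=5), (x=5, y=6), (x=6, y=7), (x=5, y=8)
  Distance 7: (x=0, y=0), (x=1, y=1), (x=2, y=2), (x=3, y=3), (x=4, y=4), (x=5, y=5), (x=6, y=6), (x=7, y=7), (x=6, y=8)
  Distance 8: (x=1, y=0), (x=2, y=1), (x=3, y=2), (x=4, y=3), (x=6, y=5), (x=7, y=6), (x=7, y=8)
  Distance 9: (x=3, y=1), (x=5, y=3), (x=6, y=4), (x=7, y=5)  <- goal reached here
One shortest path (9 moves): (x=0, y=7) -> (x=1, y=7) -> (x=2, y=7) -> (x=3, y=7) -> (x=3, y=6) -> (x=3, y=5) -> (x=3, y=4) -> (x=3, y=3) -> (x=3, y=2) -> (x=3, y=1)

Answer: Shortest path length: 9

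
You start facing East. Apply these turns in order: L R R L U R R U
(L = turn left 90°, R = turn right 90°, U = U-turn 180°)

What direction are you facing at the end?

Answer: Final heading: West

Derivation:
Start: East
  L (left (90° counter-clockwise)) -> North
  R (right (90° clockwise)) -> East
  R (right (90° clockwise)) -> South
  L (left (90° counter-clockwise)) -> East
  U (U-turn (180°)) -> West
  R (right (90° clockwise)) -> North
  R (right (90° clockwise)) -> East
  U (U-turn (180°)) -> West
Final: West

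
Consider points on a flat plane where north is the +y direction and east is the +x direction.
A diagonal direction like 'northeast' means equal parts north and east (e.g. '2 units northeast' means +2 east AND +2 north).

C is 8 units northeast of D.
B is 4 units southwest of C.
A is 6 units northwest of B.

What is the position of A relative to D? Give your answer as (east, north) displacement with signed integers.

Place D at the origin (east=0, north=0).
  C is 8 units northeast of D: delta (east=+8, north=+8); C at (east=8, north=8).
  B is 4 units southwest of C: delta (east=-4, north=-4); B at (east=4, north=4).
  A is 6 units northwest of B: delta (east=-6, north=+6); A at (east=-2, north=10).
Therefore A relative to D: (east=-2, north=10).

Answer: A is at (east=-2, north=10) relative to D.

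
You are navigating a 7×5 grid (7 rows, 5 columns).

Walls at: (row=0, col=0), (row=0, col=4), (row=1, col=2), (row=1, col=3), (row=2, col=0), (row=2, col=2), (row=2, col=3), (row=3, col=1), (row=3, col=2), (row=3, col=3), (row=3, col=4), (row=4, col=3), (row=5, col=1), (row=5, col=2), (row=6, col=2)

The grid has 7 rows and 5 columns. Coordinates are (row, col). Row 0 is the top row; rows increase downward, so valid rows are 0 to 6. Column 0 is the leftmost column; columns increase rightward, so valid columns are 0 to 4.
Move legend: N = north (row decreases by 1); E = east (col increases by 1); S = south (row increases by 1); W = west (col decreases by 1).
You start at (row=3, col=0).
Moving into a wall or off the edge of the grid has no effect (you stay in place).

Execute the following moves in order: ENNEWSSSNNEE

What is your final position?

Start: (row=3, col=0)
  E (east): blocked, stay at (row=3, col=0)
  N (north): blocked, stay at (row=3, col=0)
  N (north): blocked, stay at (row=3, col=0)
  E (east): blocked, stay at (row=3, col=0)
  W (west): blocked, stay at (row=3, col=0)
  S (south): (row=3, col=0) -> (row=4, col=0)
  S (south): (row=4, col=0) -> (row=5, col=0)
  S (south): (row=5, col=0) -> (row=6, col=0)
  N (north): (row=6, col=0) -> (row=5, col=0)
  N (north): (row=5, col=0) -> (row=4, col=0)
  E (east): (row=4, col=0) -> (row=4, col=1)
  E (east): (row=4, col=1) -> (row=4, col=2)
Final: (row=4, col=2)

Answer: Final position: (row=4, col=2)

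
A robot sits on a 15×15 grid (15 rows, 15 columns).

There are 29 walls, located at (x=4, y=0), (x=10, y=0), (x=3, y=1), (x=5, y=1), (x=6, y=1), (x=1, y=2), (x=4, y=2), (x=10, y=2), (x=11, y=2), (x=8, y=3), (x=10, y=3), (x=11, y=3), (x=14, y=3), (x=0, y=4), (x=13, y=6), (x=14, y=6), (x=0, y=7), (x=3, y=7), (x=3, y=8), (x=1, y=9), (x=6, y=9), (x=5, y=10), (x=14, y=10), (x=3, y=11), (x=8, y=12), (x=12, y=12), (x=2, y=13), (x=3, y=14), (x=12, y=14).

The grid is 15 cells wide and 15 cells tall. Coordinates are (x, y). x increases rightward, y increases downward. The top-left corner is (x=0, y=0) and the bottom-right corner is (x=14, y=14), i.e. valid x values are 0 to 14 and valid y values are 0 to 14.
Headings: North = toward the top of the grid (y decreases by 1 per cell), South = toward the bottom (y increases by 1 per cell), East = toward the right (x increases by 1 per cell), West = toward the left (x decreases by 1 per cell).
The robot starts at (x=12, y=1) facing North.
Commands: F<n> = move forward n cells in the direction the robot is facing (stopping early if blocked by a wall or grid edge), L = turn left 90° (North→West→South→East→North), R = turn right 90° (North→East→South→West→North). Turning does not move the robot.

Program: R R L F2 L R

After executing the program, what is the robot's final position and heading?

Answer: Final position: (x=14, y=1), facing East

Derivation:
Start: (x=12, y=1), facing North
  R: turn right, now facing East
  R: turn right, now facing South
  L: turn left, now facing East
  F2: move forward 2, now at (x=14, y=1)
  L: turn left, now facing North
  R: turn right, now facing East
Final: (x=14, y=1), facing East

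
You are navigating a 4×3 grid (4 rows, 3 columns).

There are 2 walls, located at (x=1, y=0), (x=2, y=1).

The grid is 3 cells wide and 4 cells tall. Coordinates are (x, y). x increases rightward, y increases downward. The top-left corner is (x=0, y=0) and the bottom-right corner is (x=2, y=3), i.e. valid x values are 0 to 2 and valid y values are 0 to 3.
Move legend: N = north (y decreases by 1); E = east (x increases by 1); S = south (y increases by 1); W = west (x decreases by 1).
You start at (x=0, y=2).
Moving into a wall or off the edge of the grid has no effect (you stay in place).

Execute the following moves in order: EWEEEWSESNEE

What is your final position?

Start: (x=0, y=2)
  E (east): (x=0, y=2) -> (x=1, y=2)
  W (west): (x=1, y=2) -> (x=0, y=2)
  E (east): (x=0, y=2) -> (x=1, y=2)
  E (east): (x=1, y=2) -> (x=2, y=2)
  E (east): blocked, stay at (x=2, y=2)
  W (west): (x=2, y=2) -> (x=1, y=2)
  S (south): (x=1, y=2) -> (x=1, y=3)
  E (east): (x=1, y=3) -> (x=2, y=3)
  S (south): blocked, stay at (x=2, y=3)
  N (north): (x=2, y=3) -> (x=2, y=2)
  E (east): blocked, stay at (x=2, y=2)
  E (east): blocked, stay at (x=2, y=2)
Final: (x=2, y=2)

Answer: Final position: (x=2, y=2)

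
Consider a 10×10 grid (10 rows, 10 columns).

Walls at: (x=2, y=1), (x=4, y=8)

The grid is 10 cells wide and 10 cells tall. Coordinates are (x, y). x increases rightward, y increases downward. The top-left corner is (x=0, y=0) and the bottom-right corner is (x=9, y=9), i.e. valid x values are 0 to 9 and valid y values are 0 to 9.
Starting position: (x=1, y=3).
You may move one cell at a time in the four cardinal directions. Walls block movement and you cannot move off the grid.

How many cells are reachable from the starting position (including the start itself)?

Answer: Reachable cells: 98

Derivation:
BFS flood-fill from (x=1, y=3):
  Distance 0: (x=1, y=3)
  Distance 1: (x=1, y=2), (x=0, y=3), (x=2, y=3), (x=1, y=4)
  Distance 2: (x=1, y=1), (x=0, y=2), (x=2, y=2), (x=3, y=3), (x=0, y=4), (x=2, y=4), (x=1, y=5)
  Distance 3: (x=1, y=0), (x=0, y=1), (x=3, y=2), (x=4, y=3), (x=3, y=4), (x=0, y=5), (x=2, y=5), (x=1, y=6)
  Distance 4: (x=0, y=0), (x=2, y=0), (x=3, y=1), (x=4, y=2), (x=5, y=3), (x=4, y=4), (x=3, y=5), (x=0, y=6), (x=2, y=6), (x=1, y=7)
  Distance 5: (x=3, y=0), (x=4, y=1), (x=5, y=2), (x=6, y=3), (x=5, y=4), (x=4, y=5), (x=3, y=6), (x=0, y=7), (x=2, y=7), (x=1, y=8)
  Distance 6: (x=4, y=0), (x=5, y=1), (x=6, y=2), (x=7, y=3), (x=6, y=4), (x=5, y=5), (x=4, y=6), (x=3, y=7), (x=0, y=8), (x=2, y=8), (x=1, y=9)
  Distance 7: (x=5, y=0), (x=6, y=1), (x=7, y=2), (x=8, y=3), (x=7, y=4), (x=6, y=5), (x=5, y=6), (x=4, y=7), (x=3, y=8), (x=0, y=9), (x=2, y=9)
  Distance 8: (x=6, y=0), (x=7, y=1), (x=8, y=2), (x=9, y=3), (x=8, y=4), (x=7, y=5), (x=6, y=6), (x=5, y=7), (x=3, y=9)
  Distance 9: (x=7, y=0), (x=8, y=1), (x=9, y=2), (x=9, y=4), (x=8, y=5), (x=7, y=6), (x=6, y=7), (x=5, y=8), (x=4, y=9)
  Distance 10: (x=8, y=0), (x=9, y=1), (x=9, y=5), (x=8, y=6), (x=7, y=7), (x=6, y=8), (x=5, y=9)
  Distance 11: (x=9, y=0), (x=9, y=6), (x=8, y=7), (x=7, y=8), (x=6, y=9)
  Distance 12: (x=9, y=7), (x=8, y=8), (x=7, y=9)
  Distance 13: (x=9, y=8), (x=8, y=9)
  Distance 14: (x=9, y=9)
Total reachable: 98 (grid has 98 open cells total)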